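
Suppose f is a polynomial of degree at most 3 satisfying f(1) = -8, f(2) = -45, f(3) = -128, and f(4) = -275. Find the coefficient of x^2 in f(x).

Write f(x) = ax^3 + bx^2 + cx + d. Substituting each data point gives a linear system:
  a + b + c + d = -8
  8a + 4b + 2c + d = -45
  27a + 9b + 3c + d = -128
  64a + 16b + 4c + d = -275
Solving the system yields a = -3, b = -5, c = -1, d = 1.
So f(x) = -3x^3 - 5x^2 - x + 1.
The coefficient of x^2 is -5.

-5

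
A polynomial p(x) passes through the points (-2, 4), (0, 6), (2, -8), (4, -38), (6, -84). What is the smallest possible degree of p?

Forward differences of the values at x = -2, 0, 2, 4, 6:
  p  : 4  6  -8  -38  -84
  Δ  : 2  -14  -30  -46
  Δ^2: -16  -16  -16
  Δ^3: 0  0
  Δ^4: 0
The second differences are constant (-16) and nonzero, while all higher differences vanish, so the minimal degree is 2.

2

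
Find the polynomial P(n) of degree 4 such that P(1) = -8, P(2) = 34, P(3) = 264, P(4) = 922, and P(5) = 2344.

P(n) = 4n^4 - 6n^2 - 6

Write P(n) = an^4 + bn^3 + cn^2 + dn + e. Substituting each data point gives a linear system:
  a + b + c + d + e = -8
  16a + 8b + 4c + 2d + e = 34
  81a + 27b + 9c + 3d + e = 264
  256a + 64b + 16c + 4d + e = 922
  625a + 125b + 25c + 5d + e = 2344
Solving the system yields a = 4, b = 0, c = -6, d = 0, e = -6.
So P(n) = 4n^4 - 6n^2 - 6.
Check: P(2) = 34. ✓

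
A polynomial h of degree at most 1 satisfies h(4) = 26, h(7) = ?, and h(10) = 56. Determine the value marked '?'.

41

The 2 known points determine the degree-1 polynomial uniquely.
Write h(n) = an + b. Substituting each data point gives a linear system:
  4a + b = 26
  10a + b = 56
Solving the system yields a = 5, b = 6.
So h(n) = 5n + 6.
Then h(7) = 41.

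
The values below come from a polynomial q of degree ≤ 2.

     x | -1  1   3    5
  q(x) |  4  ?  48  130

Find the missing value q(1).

6

On equispaced nodes a degree-2 polynomial has vanishing third forward difference, so
  - q(-1) + 3·q(1) - 3·q(3) + q(5) = 0.
Substituting the known values and solving for q(1):
  3·q(1) = 18
  q(1) = 6.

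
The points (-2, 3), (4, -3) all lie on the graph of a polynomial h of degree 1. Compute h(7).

-6

Using the Lagrange interpolation formula with nodes -2, 4:
  L_0(s) = (s - 4) / -6
  L_1(s) = (s + 2) / 6
Then h(s) = 3·L_0(s) - 3·L_1(s).
Expanding and collecting terms gives h(s) = -s + 1.
Evaluating at s = 7: h(7) = -6.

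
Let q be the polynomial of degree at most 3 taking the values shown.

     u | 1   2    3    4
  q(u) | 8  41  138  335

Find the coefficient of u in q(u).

3

Write q(u) = au^3 + bu^2 + cu + d. Substituting each data point gives a linear system:
  a + b + c + d = 8
  8a + 4b + 2c + d = 41
  27a + 9b + 3c + d = 138
  64a + 16b + 4c + d = 335
Solving the system yields a = 6, b = -4, c = 3, d = 3.
So q(u) = 6u³ - 4u² + 3u + 3.
The coefficient of u is 3.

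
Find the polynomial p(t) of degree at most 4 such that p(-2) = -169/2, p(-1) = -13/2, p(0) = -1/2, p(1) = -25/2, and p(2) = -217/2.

p(t) = -5t^4 - t^3 - 4t^2 - 2t - 1/2

Using the Lagrange interpolation formula with nodes -2, -1, 0, 1, 2:
  L_0(t) = (t + 1)t(t - 1)(t - 2) / 24
  L_1(t) = (t + 2)t(t - 1)(t - 2) / -6
  L_2(t) = (t + 2)(t + 1)(t - 1)(t - 2) / 4
  L_3(t) = (t + 2)(t + 1)t(t - 2) / -6
  L_4(t) = (t + 2)(t + 1)t(t - 1) / 24
Then p(t) = -169/2·L_0(t) - 13/2·L_1(t) - 1/2·L_2(t) - 25/2·L_3(t) - 217/2·L_4(t).
Expanding and collecting terms gives p(t) = -5t⁴ - t³ - 4t² - 2t - 1/2.
Check: p(2) = -217/2. ✓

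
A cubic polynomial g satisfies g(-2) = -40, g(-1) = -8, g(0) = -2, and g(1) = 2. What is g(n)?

Using the Lagrange interpolation formula with nodes -2, -1, 0, 1:
  L_0(n) = (n + 1)n(n - 1) / -6
  L_1(n) = (n + 2)n(n - 1) / 2
  L_2(n) = (n + 2)(n + 1)(n - 1) / -2
  L_3(n) = (n + 2)(n + 1)n / 6
Then g(n) = -40·L_0(n) - 8·L_1(n) - 2·L_2(n) + 2·L_3(n).
Expanding and collecting terms gives g(n) = 4n^3 - n^2 + n - 2.
Check: g(-2) = -40. ✓

g(n) = 4n^3 - n^2 + n - 2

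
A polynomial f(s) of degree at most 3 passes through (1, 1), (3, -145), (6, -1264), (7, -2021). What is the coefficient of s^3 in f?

Write f(s) = as^3 + bs^2 + cs + d. Substituting each data point gives a linear system:
  a + b + c + d = 1
  27a + 9b + 3c + d = -145
  216a + 36b + 6c + d = -1264
  343a + 49b + 7c + d = -2021
Solving the system yields a = -6, b = 0, c = 5, d = 2.
So f(s) = -6s^3 + 5s + 2.
The leading coefficient is -6.

-6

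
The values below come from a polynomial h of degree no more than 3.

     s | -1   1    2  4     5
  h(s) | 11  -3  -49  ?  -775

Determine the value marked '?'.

The 4 known points determine the degree-3 polynomial uniquely.
Write h(s) = as^3 + bs^2 + cs + d. Substituting each data point gives a linear system:
  -a + b - c + d = 11
  a + b + c + d = -3
  8a + 4b + 2c + d = -49
  125a + 25b + 5c + d = -775
Solving the system yields a = -6, b = -1, c = -1, d = 5.
So h(s) = -6s^3 - s^2 - s + 5.
Then h(4) = -399.

-399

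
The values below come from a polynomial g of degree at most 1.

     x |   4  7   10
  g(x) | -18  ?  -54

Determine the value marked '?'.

-36

The 2 known points determine the degree-1 polynomial uniquely.
Write g(x) = ax + b. Substituting each data point gives a linear system:
  4a + b = -18
  10a + b = -54
Solving the system yields a = -6, b = 6.
So g(x) = -6x + 6.
Then g(7) = -36.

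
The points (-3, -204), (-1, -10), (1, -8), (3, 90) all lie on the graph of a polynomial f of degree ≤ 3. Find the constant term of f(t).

-3

Write f(t) = at^3 + bt^2 + ct + d. Substituting each data point gives a linear system:
  -27a + 9b - 3c + d = -204
  -a + b - c + d = -10
  a + b + c + d = -8
  27a + 9b + 3c + d = 90
Solving the system yields a = 6, b = -6, c = -5, d = -3.
So f(t) = 6t^3 - 6t^2 - 5t - 3.
The constant term is -3.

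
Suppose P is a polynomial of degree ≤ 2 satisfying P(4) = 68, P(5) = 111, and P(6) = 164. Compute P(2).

12

Write P(x) = ax^2 + bx + c. Substituting each data point gives a linear system:
  16a + 4b + c = 68
  25a + 5b + c = 111
  36a + 6b + c = 164
Solving the system yields a = 5, b = -2, c = -4.
So P(x) = 5x^2 - 2x - 4.
Then P(2) = 12.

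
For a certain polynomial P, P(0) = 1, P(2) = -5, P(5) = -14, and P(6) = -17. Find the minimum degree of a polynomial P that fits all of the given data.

1

Divided differences on the nodes 0, 2, 5, 6:
  order 0: 1  -5  -14  -17
  order 1: -3  -3  -3
  order 2: 0  0
  order 3: 0
The order-1 divided differences are all -3 (nonzero) and every higher order vanishes, so the data lies on a polynomial of degree exactly 1.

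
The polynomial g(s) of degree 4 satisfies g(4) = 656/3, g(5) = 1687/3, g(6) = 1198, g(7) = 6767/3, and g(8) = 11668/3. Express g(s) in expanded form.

g(s) = s^4 - (1/3)s^3 - 5s + 4

Write g(s) = as^4 + bs^3 + cs^2 + ds + e. Substituting each data point gives a linear system:
  256a + 64b + 16c + 4d + e = 656/3
  625a + 125b + 25c + 5d + e = 1687/3
  1296a + 216b + 36c + 6d + e = 1198
  2401a + 343b + 49c + 7d + e = 6767/3
  4096a + 512b + 64c + 8d + e = 11668/3
Solving the system yields a = 1, b = -1/3, c = 0, d = -5, e = 4.
So g(s) = s⁴ - (1/3)s³ - 5s + 4.
Check: g(6) = 1198. ✓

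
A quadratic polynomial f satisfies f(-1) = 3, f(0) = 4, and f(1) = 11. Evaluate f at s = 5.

Using the Lagrange interpolation formula with nodes -1, 0, 1:
  L_0(s) = s(s - 1) / 2
  L_1(s) = (s + 1)(s - 1) / -1
  L_2(s) = (s + 1)s / 2
Then f(s) = 3·L_0(s) + 4·L_1(s) + 11·L_2(s).
Expanding and collecting terms gives f(s) = 3s^2 + 4s + 4.
Evaluating at s = 5: f(5) = 99.

99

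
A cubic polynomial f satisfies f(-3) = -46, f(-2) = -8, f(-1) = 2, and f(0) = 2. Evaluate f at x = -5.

Forward differences of the values at x = -3, -2, -1, 0:
  f  : -46  -8  2  2
  Δ  : 38  10  0
  Δ^2: -28  -10
  Δ^3: 18
The third differences are constant, confirming degree 3.
Interpolating (Newton forward form) and evaluating at x = -5 gives f(-5) = -278.

-278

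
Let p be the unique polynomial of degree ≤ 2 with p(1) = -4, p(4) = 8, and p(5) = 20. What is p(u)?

Write p(u) = au^2 + bu + c. Substituting each data point gives a linear system:
  a + b + c = -4
  16a + 4b + c = 8
  25a + 5b + c = 20
Solving the system yields a = 2, b = -6, c = 0.
So p(u) = 2u^2 - 6u.
Check: p(4) = 8. ✓

p(u) = 2u^2 - 6u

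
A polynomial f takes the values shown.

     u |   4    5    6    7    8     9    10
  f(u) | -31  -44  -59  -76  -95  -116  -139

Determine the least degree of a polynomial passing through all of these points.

2

Forward differences of the values at u = 4, 5, 6, 7, 8, 9, 10:
  f  : -31  -44  -59  -76  -95  -116  -139
  Δ  : -13  -15  -17  -19  -21  -23
  Δ^2: -2  -2  -2  -2  -2
  Δ^3: 0  0  0  0
  Δ^4: 0  0  0
  Δ^5: 0  0
  Δ^6: 0
The second differences are constant (-2) and nonzero, while all higher differences vanish, so the minimal degree is 2.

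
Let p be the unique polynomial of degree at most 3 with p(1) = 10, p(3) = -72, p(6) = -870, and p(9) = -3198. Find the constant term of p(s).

Write p(s) = as^3 + bs^2 + cs + d. Substituting each data point gives a linear system:
  a + b + c + d = 10
  27a + 9b + 3c + d = -72
  216a + 36b + 6c + d = -870
  729a + 81b + 9c + d = -3198
Solving the system yields a = -5, b = 5, c = 4, d = 6.
So p(s) = -5s^3 + 5s^2 + 4s + 6.
The constant term is 6.

6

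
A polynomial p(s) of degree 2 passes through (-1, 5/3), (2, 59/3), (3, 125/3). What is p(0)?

Write p(s) = as^2 + bs + c. Substituting each data point gives a linear system:
  a - b + c = 5/3
  4a + 2b + c = 59/3
  9a + 3b + c = 125/3
Solving the system yields a = 4, b = 2, c = -1/3.
So p(s) = 4s^2 + 2s - 1/3.
Then p(0) = -1/3.

-1/3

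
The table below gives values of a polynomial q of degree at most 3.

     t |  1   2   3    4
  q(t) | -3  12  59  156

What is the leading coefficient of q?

Write q(t) = at^3 + bt^2 + ct + d. Substituting each data point gives a linear system:
  a + b + c + d = -3
  8a + 4b + 2c + d = 12
  27a + 9b + 3c + d = 59
  64a + 16b + 4c + d = 156
Solving the system yields a = 3, b = -2, c = 0, d = -4.
So q(t) = 3t³ - 2t² - 4.
The leading coefficient is 3.

3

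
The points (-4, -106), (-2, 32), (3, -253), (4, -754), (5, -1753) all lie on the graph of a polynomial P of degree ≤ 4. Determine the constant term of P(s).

2

Write P(s) = as^4 + bs^3 + cs^2 + ds + e. Substituting each data point gives a linear system:
  256a - 64b + 16c - 4d + e = -106
  16a - 8b + 4c - 2d + e = 32
  81a + 27b + 9c + 3d + e = -253
  256a + 64b + 16c + 4d + e = -754
  625a + 125b + 25c + 5d + e = -1753
Solving the system yields a = -2, b = -5, c = 5, d = -1, e = 2.
So P(s) = -2s^4 - 5s^3 + 5s^2 - s + 2.
The constant term is 2.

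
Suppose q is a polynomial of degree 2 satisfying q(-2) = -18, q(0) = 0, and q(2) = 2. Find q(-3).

-33

Forward differences of the values at s = -2, 0, 2:
  q  : -18  0  2
  Δ  : 18  2
  Δ^2: -16
The second differences are constant, confirming degree 2.
Interpolating (Newton forward form) and evaluating at s = -3 gives q(-3) = -33.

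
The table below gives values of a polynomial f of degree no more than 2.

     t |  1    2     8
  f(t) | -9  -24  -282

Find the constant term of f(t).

-2

Write f(t) = at^2 + bt + c. Substituting each data point gives a linear system:
  a + b + c = -9
  4a + 2b + c = -24
  64a + 8b + c = -282
Solving the system yields a = -4, b = -3, c = -2.
So f(t) = -4t² - 3t - 2.
The constant term is -2.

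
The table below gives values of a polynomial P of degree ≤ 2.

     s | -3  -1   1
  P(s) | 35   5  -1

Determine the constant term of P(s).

Write P(s) = as^2 + bs + c. Substituting each data point gives a linear system:
  9a - 3b + c = 35
  a - b + c = 5
  a + b + c = -1
Solving the system yields a = 3, b = -3, c = -1.
So P(s) = 3s² - 3s - 1.
The constant term is -1.

-1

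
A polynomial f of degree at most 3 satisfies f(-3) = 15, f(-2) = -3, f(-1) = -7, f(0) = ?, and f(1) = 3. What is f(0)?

-3

On equispaced nodes a degree-3 polynomial has vanishing fourth forward difference, so
  f(-3) - 4·f(-2) + 6·f(-1) - 4·f(0) + f(1) = 0.
Substituting the known values and solving for f(0):
  -4·f(0) = 12
  f(0) = -3.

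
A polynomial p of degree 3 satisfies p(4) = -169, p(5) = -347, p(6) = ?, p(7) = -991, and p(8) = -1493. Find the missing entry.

-615

The 4 known points determine the degree-3 polynomial uniquely.
Write p(t) = at^3 + bt^2 + ct + d. Substituting each data point gives a linear system:
  64a + 16b + 4c + d = -169
  125a + 25b + 5c + d = -347
  343a + 49b + 7c + d = -991
  512a + 64b + 8c + d = -1493
Solving the system yields a = -3, b = 0, c = 5, d = 3.
So p(t) = -3t^3 + 5t + 3.
Then p(6) = -615.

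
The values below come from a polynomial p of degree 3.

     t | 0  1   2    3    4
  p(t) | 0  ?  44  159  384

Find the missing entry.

3

On equispaced nodes a degree-3 polynomial has vanishing fourth forward difference, so
  p(0) - 4·p(1) + 6·p(2) - 4·p(3) + p(4) = 0.
Substituting the known values and solving for p(1):
  -4·p(1) = -12
  p(1) = 3.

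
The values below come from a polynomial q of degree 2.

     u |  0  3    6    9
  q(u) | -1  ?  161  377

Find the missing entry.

35

The 3 known points determine the degree-2 polynomial uniquely.
Write q(u) = au^2 + bu + c. Substituting each data point gives a linear system:
  c = -1
  36a + 6b + c = 161
  81a + 9b + c = 377
Solving the system yields a = 5, b = -3, c = -1.
So q(u) = 5u^2 - 3u - 1.
Then q(3) = 35.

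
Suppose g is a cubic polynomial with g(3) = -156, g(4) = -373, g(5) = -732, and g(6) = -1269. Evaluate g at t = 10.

Write g(t) = at^3 + bt^2 + ct + d. Substituting each data point gives a linear system:
  27a + 9b + 3c + d = -156
  64a + 16b + 4c + d = -373
  125a + 25b + 5c + d = -732
  216a + 36b + 6c + d = -1269
Solving the system yields a = -6, b = 1, c = -2, d = 3.
So g(t) = -6t^3 + t^2 - 2t + 3.
Then g(10) = -5917.

-5917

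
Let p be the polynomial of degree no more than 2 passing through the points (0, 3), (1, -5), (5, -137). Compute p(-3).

Using the Lagrange interpolation formula with nodes 0, 1, 5:
  L_0(t) = (t - 1)(t - 5) / 5
  L_1(t) = t(t - 5) / -4
  L_2(t) = t(t - 1) / 20
Then p(t) = 3·L_0(t) - 5·L_1(t) - 137·L_2(t).
Expanding and collecting terms gives p(t) = -5t^2 - 3t + 3.
Evaluating at t = -3: p(-3) = -33.

-33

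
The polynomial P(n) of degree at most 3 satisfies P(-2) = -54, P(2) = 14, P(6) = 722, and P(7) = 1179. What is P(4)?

192

Using the Lagrange interpolation formula with nodes -2, 2, 6, 7:
  L_0(n) = (n - 2)(n - 6)(n - 7) / -288
  L_1(n) = (n + 2)(n - 6)(n - 7) / 80
  L_2(n) = (n + 2)(n - 2)(n - 7) / -32
  L_3(n) = (n + 2)(n - 2)(n - 6) / 45
Then P(n) = -54·L_0(n) + 14·L_1(n) + 722·L_2(n) + 1179·L_3(n).
Expanding and collecting terms gives P(n) = 4n^3 - 4n^2 + n - 4.
Evaluating at n = 4: P(4) = 192.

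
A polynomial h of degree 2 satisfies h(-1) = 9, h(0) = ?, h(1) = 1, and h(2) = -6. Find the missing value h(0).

On equispaced nodes a degree-2 polynomial has vanishing third forward difference, so
  - h(-1) + 3·h(0) - 3·h(1) + h(2) = 0.
Substituting the known values and solving for h(0):
  3·h(0) = 18
  h(0) = 6.

6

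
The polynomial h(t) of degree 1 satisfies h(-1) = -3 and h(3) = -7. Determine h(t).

h(t) = -t - 4

Using the Lagrange interpolation formula with nodes -1, 3:
  L_0(t) = (t - 3) / -4
  L_1(t) = (t + 1) / 4
Then h(t) = -3·L_0(t) - 7·L_1(t).
Expanding and collecting terms gives h(t) = -t - 4.
Check: h(3) = -7. ✓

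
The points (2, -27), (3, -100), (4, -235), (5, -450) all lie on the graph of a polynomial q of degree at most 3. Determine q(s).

q(s) = -3s^3 - 4s^2 + 4s + 5

Using the Lagrange interpolation formula with nodes 2, 3, 4, 5:
  L_0(s) = (s - 3)(s - 4)(s - 5) / -6
  L_1(s) = (s - 2)(s - 4)(s - 5) / 2
  L_2(s) = (s - 2)(s - 3)(s - 5) / -2
  L_3(s) = (s - 2)(s - 3)(s - 4) / 6
Then q(s) = -27·L_0(s) - 100·L_1(s) - 235·L_2(s) - 450·L_3(s).
Expanding and collecting terms gives q(s) = -3s^3 - 4s^2 + 4s + 5.
Check: q(2) = -27. ✓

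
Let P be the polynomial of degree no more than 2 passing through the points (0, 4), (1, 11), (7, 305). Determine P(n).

Using the Lagrange interpolation formula with nodes 0, 1, 7:
  L_0(n) = (n - 1)(n - 7) / 7
  L_1(n) = n(n - 7) / -6
  L_2(n) = n(n - 1) / 42
Then P(n) = 4·L_0(n) + 11·L_1(n) + 305·L_2(n).
Expanding and collecting terms gives P(n) = 6n^2 + n + 4.
Check: P(0) = 4. ✓

P(n) = 6n^2 + n + 4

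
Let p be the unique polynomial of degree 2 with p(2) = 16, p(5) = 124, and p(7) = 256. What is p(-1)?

16

Write p(s) = as^2 + bs + c. Substituting each data point gives a linear system:
  4a + 2b + c = 16
  25a + 5b + c = 124
  49a + 7b + c = 256
Solving the system yields a = 6, b = -6, c = 4.
So p(s) = 6s^2 - 6s + 4.
Then p(-1) = 16.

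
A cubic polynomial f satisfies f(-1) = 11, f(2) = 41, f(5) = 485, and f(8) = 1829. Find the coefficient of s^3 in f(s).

Write f(s) = as^3 + bs^2 + cs + d. Substituting each data point gives a linear system:
  -a + b - c + d = 11
  8a + 4b + 2c + d = 41
  125a + 25b + 5c + d = 485
  512a + 64b + 8c + d = 1829
Solving the system yields a = 3, b = 5, c = -4, d = 5.
So f(s) = 3s^3 + 5s^2 - 4s + 5.
The leading coefficient is 3.

3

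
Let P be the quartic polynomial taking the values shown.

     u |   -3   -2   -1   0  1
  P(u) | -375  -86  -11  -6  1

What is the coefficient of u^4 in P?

-3

Write P(u) = au^4 + bu^3 + cu^2 + du + e. Substituting each data point gives a linear system:
  81a - 27b + 9c - 3d + e = -375
  16a - 8b + 4c - 2d + e = -86
  a - b + c - d + e = -11
  e = -6
  a + b + c + d + e = 1
Solving the system yields a = -3, b = 6, c = 4, d = 0, e = -6.
So P(u) = -3u^4 + 6u^3 + 4u^2 - 6.
The leading coefficient is -3.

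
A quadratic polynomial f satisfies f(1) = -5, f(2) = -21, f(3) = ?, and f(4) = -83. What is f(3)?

-47

The 3 known points determine the degree-2 polynomial uniquely.
Write f(u) = au^2 + bu + c. Substituting each data point gives a linear system:
  a + b + c = -5
  4a + 2b + c = -21
  16a + 4b + c = -83
Solving the system yields a = -5, b = -1, c = 1.
So f(u) = -5u^2 - u + 1.
Then f(3) = -47.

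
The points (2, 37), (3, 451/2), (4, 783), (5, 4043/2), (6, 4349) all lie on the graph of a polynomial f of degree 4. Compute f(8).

14383

Using the Lagrange interpolation formula with nodes 2, 3, 4, 5, 6:
  L_0(t) = (t - 3)(t - 4)(t - 5)(t - 6) / 24
  L_1(t) = (t - 2)(t - 4)(t - 5)(t - 6) / -6
  L_2(t) = (t - 2)(t - 3)(t - 5)(t - 6) / 4
  L_3(t) = (t - 2)(t - 3)(t - 4)(t - 6) / -6
  L_4(t) = (t - 2)(t - 3)(t - 4)(t - 5) / 24
Then f(t) = 37·L_0(t) + 451/2·L_1(t) + 783·L_2(t) + 4043/2·L_3(t) + 4349·L_4(t).
Expanding and collecting terms gives f(t) = 4t⁴ - 4t³ + (1/2)t² + 2t - 1.
Evaluating at t = 8: f(8) = 14383.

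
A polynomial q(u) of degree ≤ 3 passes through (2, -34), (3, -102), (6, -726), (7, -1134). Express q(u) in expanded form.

q(u) = -3u^3 - 2u^2 - u

Using the Lagrange interpolation formula with nodes 2, 3, 6, 7:
  L_0(u) = (u - 3)(u - 6)(u - 7) / -20
  L_1(u) = (u - 2)(u - 6)(u - 7) / 12
  L_2(u) = (u - 2)(u - 3)(u - 7) / -12
  L_3(u) = (u - 2)(u - 3)(u - 6) / 20
Then q(u) = -34·L_0(u) - 102·L_1(u) - 726·L_2(u) - 1134·L_3(u).
Expanding and collecting terms gives q(u) = -3u^3 - 2u^2 - u.
Check: q(6) = -726. ✓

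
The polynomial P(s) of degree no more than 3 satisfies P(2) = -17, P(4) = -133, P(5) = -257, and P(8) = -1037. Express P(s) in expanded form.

P(s) = -2s^3 - 2s + 3

Using the Lagrange interpolation formula with nodes 2, 4, 5, 8:
  L_0(s) = (s - 4)(s - 5)(s - 8) / -36
  L_1(s) = (s - 2)(s - 5)(s - 8) / 8
  L_2(s) = (s - 2)(s - 4)(s - 8) / -9
  L_3(s) = (s - 2)(s - 4)(s - 5) / 72
Then P(s) = -17·L_0(s) - 133·L_1(s) - 257·L_2(s) - 1037·L_3(s).
Expanding and collecting terms gives P(s) = -2s^3 - 2s + 3.
Check: P(4) = -133. ✓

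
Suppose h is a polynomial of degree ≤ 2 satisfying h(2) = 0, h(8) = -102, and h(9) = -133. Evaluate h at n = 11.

-207

Using the Lagrange interpolation formula with nodes 2, 8, 9:
  L_0(n) = (n - 8)(n - 9) / 42
  L_1(n) = (n - 2)(n - 9) / -6
  L_2(n) = (n - 2)(n - 8) / 7
Then h(n) = 0·L_0(n) - 102·L_1(n) - 133·L_2(n).
Expanding and collecting terms gives h(n) = -2n^2 + 3n + 2.
Evaluating at n = 11: h(11) = -207.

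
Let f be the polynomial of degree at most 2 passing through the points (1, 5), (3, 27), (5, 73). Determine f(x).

f(x) = 3x^2 - x + 3

Using the Lagrange interpolation formula with nodes 1, 3, 5:
  L_0(x) = (x - 3)(x - 5) / 8
  L_1(x) = (x - 1)(x - 5) / -4
  L_2(x) = (x - 1)(x - 3) / 8
Then f(x) = 5·L_0(x) + 27·L_1(x) + 73·L_2(x).
Expanding and collecting terms gives f(x) = 3x^2 - x + 3.
Check: f(5) = 73. ✓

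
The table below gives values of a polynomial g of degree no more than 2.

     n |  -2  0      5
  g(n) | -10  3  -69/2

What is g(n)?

g(n) = -2n^2 + (5/2)n + 3

Write g(n) = an^2 + bn + c. Substituting each data point gives a linear system:
  4a - 2b + c = -10
  c = 3
  25a + 5b + c = -69/2
Solving the system yields a = -2, b = 5/2, c = 3.
So g(n) = -2n^2 + (5/2)n + 3.
Check: g(-2) = -10. ✓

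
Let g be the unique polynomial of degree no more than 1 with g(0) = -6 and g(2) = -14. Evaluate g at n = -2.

Write g(n) = an + b. Substituting each data point gives a linear system:
  b = -6
  2a + b = -14
Solving the system yields a = -4, b = -6.
So g(n) = -4n - 6.
Then g(-2) = 2.

2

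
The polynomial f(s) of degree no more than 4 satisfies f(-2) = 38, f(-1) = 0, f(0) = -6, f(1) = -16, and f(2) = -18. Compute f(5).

Using the Lagrange interpolation formula with nodes -2, -1, 0, 1, 2:
  L_0(s) = (s + 1)s(s - 1)(s - 2) / 24
  L_1(s) = (s + 2)s(s - 1)(s - 2) / -6
  L_2(s) = (s + 2)(s + 1)(s - 1)(s - 2) / 4
  L_3(s) = (s + 2)(s + 1)s(s - 2) / -6
  L_4(s) = (s + 2)(s + 1)s(s - 1) / 24
Then f(s) = 38·L_0(s) + 0·L_1(s) - 6·L_2(s) - 16·L_3(s) - 18·L_4(s).
Expanding and collecting terms gives f(s) = 2s^4 - 2s^3 - 4s^2 - 6s - 6.
Evaluating at s = 5: f(5) = 864.

864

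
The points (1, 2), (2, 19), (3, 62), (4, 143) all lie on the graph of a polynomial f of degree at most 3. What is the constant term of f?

-1

Write f(x) = ax^3 + bx^2 + cx + d. Substituting each data point gives a linear system:
  a + b + c + d = 2
  8a + 4b + 2c + d = 19
  27a + 9b + 3c + d = 62
  64a + 16b + 4c + d = 143
Solving the system yields a = 2, b = 1, c = 0, d = -1.
So f(x) = 2x^3 + x^2 - 1.
The constant term is -1.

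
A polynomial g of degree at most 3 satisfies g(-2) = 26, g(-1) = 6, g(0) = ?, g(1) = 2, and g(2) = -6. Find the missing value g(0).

2

On equispaced nodes a degree-3 polynomial has vanishing fourth forward difference, so
  g(-2) - 4·g(-1) + 6·g(0) - 4·g(1) + g(2) = 0.
Substituting the known values and solving for g(0):
  6·g(0) = 12
  g(0) = 2.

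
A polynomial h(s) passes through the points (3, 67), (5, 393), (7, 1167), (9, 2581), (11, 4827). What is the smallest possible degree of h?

Forward differences of the values at s = 3, 5, 7, 9, 11:
  h  : 67  393  1167  2581  4827
  Δ  : 326  774  1414  2246
  Δ^2: 448  640  832
  Δ^3: 192  192
  Δ^4: 0
The third differences are constant (192) and nonzero, while all higher differences vanish, so the minimal degree is 3.

3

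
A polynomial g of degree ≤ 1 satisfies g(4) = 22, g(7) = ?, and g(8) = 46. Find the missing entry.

The 2 known points determine the degree-1 polynomial uniquely.
Write g(x) = ax + b. Substituting each data point gives a linear system:
  4a + b = 22
  8a + b = 46
Solving the system yields a = 6, b = -2.
So g(x) = 6x - 2.
Then g(7) = 40.

40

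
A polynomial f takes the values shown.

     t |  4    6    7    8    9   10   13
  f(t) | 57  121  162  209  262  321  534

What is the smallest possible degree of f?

Divided differences on the nodes 4, 6, 7, 8, 9, 10, 13:
  order 0: 57  121  162  209  262  321  534
  order 1: 32  41  47  53  59  71
  order 2: 3  3  3  3  3
  order 3: 0  0  0  0
  order 4: 0  0  0
  order 5: 0  0
  order 6: 0
The order-2 divided differences are all 3 (nonzero) and every higher order vanishes, so the data lies on a polynomial of degree exactly 2.

2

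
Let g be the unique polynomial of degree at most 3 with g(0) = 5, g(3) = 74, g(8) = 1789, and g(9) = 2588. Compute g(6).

719

Write g(s) = as^3 + bs^2 + cs + d. Substituting each data point gives a linear system:
  d = 5
  27a + 9b + 3c + d = 74
  512a + 64b + 8c + d = 1789
  729a + 81b + 9c + d = 2588
Solving the system yields a = 4, b = -4, c = -1, d = 5.
So g(s) = 4s^3 - 4s^2 - s + 5.
Then g(6) = 719.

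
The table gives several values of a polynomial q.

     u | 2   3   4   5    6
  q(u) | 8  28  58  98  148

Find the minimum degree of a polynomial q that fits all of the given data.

Forward differences of the values at u = 2, 3, 4, 5, 6:
  q  : 8  28  58  98  148
  Δ  : 20  30  40  50
  Δ^2: 10  10  10
  Δ^3: 0  0
  Δ^4: 0
The second differences are constant (10) and nonzero, while all higher differences vanish, so the minimal degree is 2.

2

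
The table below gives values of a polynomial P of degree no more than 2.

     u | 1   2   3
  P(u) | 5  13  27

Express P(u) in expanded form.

Write P(u) = au^2 + bu + c. Substituting each data point gives a linear system:
  a + b + c = 5
  4a + 2b + c = 13
  9a + 3b + c = 27
Solving the system yields a = 3, b = -1, c = 3.
So P(u) = 3u^2 - u + 3.
Check: P(2) = 13. ✓

P(u) = 3u^2 - u + 3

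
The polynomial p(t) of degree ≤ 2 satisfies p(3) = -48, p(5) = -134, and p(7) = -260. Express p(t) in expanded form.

p(t) = -5t^2 - 3t + 6

Write p(t) = at^2 + bt + c. Substituting each data point gives a linear system:
  9a + 3b + c = -48
  25a + 5b + c = -134
  49a + 7b + c = -260
Solving the system yields a = -5, b = -3, c = 6.
So p(t) = -5t^2 - 3t + 6.
Check: p(7) = -260. ✓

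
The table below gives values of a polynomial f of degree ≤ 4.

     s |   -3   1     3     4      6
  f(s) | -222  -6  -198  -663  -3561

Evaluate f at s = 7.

-6702

Write f(s) = as^4 + bs^3 + cs^2 + ds + e. Substituting each data point gives a linear system:
  81a - 27b + 9c - 3d + e = -222
  a + b + c + d + e = -6
  81a + 27b + 9c + 3d + e = -198
  256a + 64b + 16c + 4d + e = -663
  1296a + 216b + 36c + 6d + e = -3561
Solving the system yields a = -3, b = 1, c = 4, d = -5, e = -3.
So f(s) = -3s⁴ + s³ + 4s² - 5s - 3.
Then f(7) = -6702.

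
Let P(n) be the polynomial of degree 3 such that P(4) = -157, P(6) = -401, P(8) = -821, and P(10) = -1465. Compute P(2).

-41

Write P(n) = an^3 + bn^2 + cn + d. Substituting each data point gives a linear system:
  64a + 16b + 4c + d = -157
  216a + 36b + 6c + d = -401
  512a + 64b + 8c + d = -821
  1000a + 100b + 10c + d = -1465
Solving the system yields a = -1, b = -4, c = -6, d = -5.
So P(n) = -n^3 - 4n^2 - 6n - 5.
Then P(2) = -41.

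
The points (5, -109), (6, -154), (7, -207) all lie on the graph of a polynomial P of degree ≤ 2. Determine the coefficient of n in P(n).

-1

Write P(n) = an^2 + bn + c. Substituting each data point gives a linear system:
  25a + 5b + c = -109
  36a + 6b + c = -154
  49a + 7b + c = -207
Solving the system yields a = -4, b = -1, c = -4.
So P(n) = -4n^2 - n - 4.
The coefficient of n is -1.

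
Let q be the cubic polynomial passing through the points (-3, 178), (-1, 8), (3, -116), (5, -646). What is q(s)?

Using the Lagrange interpolation formula with nodes -3, -1, 3, 5:
  L_0(s) = (s + 1)(s - 3)(s - 5) / -96
  L_1(s) = (s + 3)(s - 3)(s - 5) / 48
  L_2(s) = (s + 3)(s + 1)(s - 5) / -48
  L_3(s) = (s + 3)(s + 1)(s - 3) / 96
Then q(s) = 178·L_0(s) + 8·L_1(s) - 116·L_2(s) - 646·L_3(s).
Expanding and collecting terms gives q(s) = -6s³ + 3s² + 5s + 4.
Check: q(3) = -116. ✓

q(s) = -6s^3 + 3s^2 + 5s + 4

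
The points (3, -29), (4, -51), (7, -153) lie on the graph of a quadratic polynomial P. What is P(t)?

Using the Lagrange interpolation formula with nodes 3, 4, 7:
  L_0(t) = (t - 4)(t - 7) / 4
  L_1(t) = (t - 3)(t - 7) / -3
  L_2(t) = (t - 3)(t - 4) / 12
Then P(t) = -29·L_0(t) - 51·L_1(t) - 153·L_2(t).
Expanding and collecting terms gives P(t) = -3t² - t + 1.
Check: P(4) = -51. ✓

P(t) = -3t^2 - t + 1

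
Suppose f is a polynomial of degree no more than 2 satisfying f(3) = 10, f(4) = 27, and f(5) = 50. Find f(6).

79

Using the Lagrange interpolation formula with nodes 3, 4, 5:
  L_0(u) = (u - 4)(u - 5) / 2
  L_1(u) = (u - 3)(u - 5) / -1
  L_2(u) = (u - 3)(u - 4) / 2
Then f(u) = 10·L_0(u) + 27·L_1(u) + 50·L_2(u).
Expanding and collecting terms gives f(u) = 3u² - 4u - 5.
Evaluating at u = 6: f(6) = 79.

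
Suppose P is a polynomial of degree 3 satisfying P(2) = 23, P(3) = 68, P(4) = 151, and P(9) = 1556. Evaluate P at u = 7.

Write P(u) = au^3 + bu^2 + cu + d. Substituting each data point gives a linear system:
  8a + 4b + 2c + d = 23
  27a + 9b + 3c + d = 68
  64a + 16b + 4c + d = 151
  729a + 81b + 9c + d = 1556
Solving the system yields a = 2, b = 1, c = 2, d = -1.
So P(u) = 2u³ + u² + 2u - 1.
Then P(7) = 748.

748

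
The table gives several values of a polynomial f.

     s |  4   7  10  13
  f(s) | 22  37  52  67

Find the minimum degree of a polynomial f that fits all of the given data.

1

Forward differences of the values at s = 4, 7, 10, 13:
  f  : 22  37  52  67
  Δ  : 15  15  15
  Δ^2: 0  0
  Δ^3: 0
The first differences are constant (15) and nonzero, while all higher differences vanish, so the minimal degree is 1.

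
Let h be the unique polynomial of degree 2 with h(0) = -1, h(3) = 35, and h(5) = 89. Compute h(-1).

Write h(t) = at^2 + bt + c. Substituting each data point gives a linear system:
  c = -1
  9a + 3b + c = 35
  25a + 5b + c = 89
Solving the system yields a = 3, b = 3, c = -1.
So h(t) = 3t² + 3t - 1.
Then h(-1) = -1.

-1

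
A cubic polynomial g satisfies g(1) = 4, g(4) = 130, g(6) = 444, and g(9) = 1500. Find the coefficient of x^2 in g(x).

1

Write g(x) = ax^3 + bx^2 + cx + d. Substituting each data point gives a linear system:
  a + b + c + d = 4
  64a + 16b + 4c + d = 130
  216a + 36b + 6c + d = 444
  729a + 81b + 9c + d = 1500
Solving the system yields a = 2, b = 1, c = -5, d = 6.
So g(x) = 2x^3 + x^2 - 5x + 6.
The coefficient of x^2 is 1.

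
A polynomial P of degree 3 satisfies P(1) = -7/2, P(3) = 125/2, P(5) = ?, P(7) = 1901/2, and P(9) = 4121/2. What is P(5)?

The 4 known points determine the degree-3 polynomial uniquely.
Write P(x) = ax^3 + bx^2 + cx + d. Substituting each data point gives a linear system:
  a + b + c + d = -7/2
  27a + 9b + 3c + d = 125/2
  343a + 49b + 7c + d = 1901/2
  729a + 81b + 9c + d = 4121/2
Solving the system yields a = 3, b = -3/2, c = 0, d = -5.
So P(x) = 3x^3 - (3/2)x^2 - 5.
Then P(5) = 665/2.

665/2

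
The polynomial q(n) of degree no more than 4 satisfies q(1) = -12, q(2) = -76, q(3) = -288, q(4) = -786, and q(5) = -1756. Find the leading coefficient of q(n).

-2

Write q(n) = an^4 + bn^3 + cn^2 + dn + e. Substituting each data point gives a linear system:
  a + b + c + d + e = -12
  16a + 8b + 4c + 2d + e = -76
  81a + 27b + 9c + 3d + e = -288
  256a + 64b + 16c + 4d + e = -786
  625a + 125b + 25c + 5d + e = -1756
Solving the system yields a = -2, b = -3, c = -6, d = 5, e = -6.
So q(n) = -2n^4 - 3n^3 - 6n^2 + 5n - 6.
The leading coefficient is -2.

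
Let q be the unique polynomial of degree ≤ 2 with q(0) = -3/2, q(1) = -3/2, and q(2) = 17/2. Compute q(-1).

17/2

Using the Lagrange interpolation formula with nodes 0, 1, 2:
  L_0(s) = (s - 1)(s - 2) / 2
  L_1(s) = s(s - 2) / -1
  L_2(s) = s(s - 1) / 2
Then q(s) = -3/2·L_0(s) - 3/2·L_1(s) + 17/2·L_2(s).
Expanding and collecting terms gives q(s) = 5s² - 5s - 3/2.
Evaluating at s = -1: q(-1) = 17/2.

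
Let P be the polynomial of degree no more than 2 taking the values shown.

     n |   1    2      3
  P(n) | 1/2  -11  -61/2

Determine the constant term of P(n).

4

Write P(n) = an^2 + bn + c. Substituting each data point gives a linear system:
  a + b + c = 1/2
  4a + 2b + c = -11
  9a + 3b + c = -61/2
Solving the system yields a = -4, b = 1/2, c = 4.
So P(n) = -4n^2 + (1/2)n + 4.
The constant term is 4.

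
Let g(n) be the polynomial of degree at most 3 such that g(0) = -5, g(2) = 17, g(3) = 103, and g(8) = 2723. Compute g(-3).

-203

Using the Lagrange interpolation formula with nodes 0, 2, 3, 8:
  L_0(n) = (n - 2)(n - 3)(n - 8) / -48
  L_1(n) = n(n - 3)(n - 8) / 12
  L_2(n) = n(n - 2)(n - 8) / -15
  L_3(n) = n(n - 2)(n - 3) / 240
Then g(n) = -5·L_0(n) + 17·L_1(n) + 103·L_2(n) + 2723·L_3(n).
Expanding and collecting terms gives g(n) = 6n^3 - 5n^2 - 3n - 5.
Evaluating at n = -3: g(-3) = -203.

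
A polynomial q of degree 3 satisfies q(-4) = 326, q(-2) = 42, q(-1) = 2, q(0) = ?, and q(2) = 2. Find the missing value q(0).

-2

The 4 known points determine the degree-3 polynomial uniquely.
Write q(u) = au^3 + bu^2 + cu + d. Substituting each data point gives a linear system:
  -64a + 16b - 4c + d = 326
  -8a + 4b - 2c + d = 42
  -a + b - c + d = 2
  8a + 4b + 2c + d = 2
Solving the system yields a = -4, b = 6, c = 6, d = -2.
So q(u) = -4u^3 + 6u^2 + 6u - 2.
Then q(0) = -2.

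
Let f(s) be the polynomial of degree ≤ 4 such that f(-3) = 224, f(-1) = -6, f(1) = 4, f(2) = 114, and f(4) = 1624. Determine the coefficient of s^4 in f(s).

5

Write f(s) = as^4 + bs^3 + cs^2 + ds + e. Substituting each data point gives a linear system:
  81a - 27b + 9c - 3d + e = 224
  a - b + c - d + e = -6
  a + b + c + d + e = 4
  16a + 8b + 4c + 2d + e = 114
  256a + 64b + 16c + 4d + e = 1624
Solving the system yields a = 5, b = 6, c = -2, d = -1, e = -4.
So f(s) = 5s^4 + 6s^3 - 2s^2 - s - 4.
The leading coefficient is 5.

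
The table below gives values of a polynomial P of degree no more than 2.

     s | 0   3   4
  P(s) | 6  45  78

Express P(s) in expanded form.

Using the Lagrange interpolation formula with nodes 0, 3, 4:
  L_0(s) = (s - 3)(s - 4) / 12
  L_1(s) = s(s - 4) / -3
  L_2(s) = s(s - 3) / 4
Then P(s) = 6·L_0(s) + 45·L_1(s) + 78·L_2(s).
Expanding and collecting terms gives P(s) = 5s^2 - 2s + 6.
Check: P(3) = 45. ✓

P(s) = 5s^2 - 2s + 6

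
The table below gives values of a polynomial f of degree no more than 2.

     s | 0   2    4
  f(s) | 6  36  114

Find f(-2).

24

Forward differences of the values at s = 0, 2, 4:
  f  : 6  36  114
  Δ  : 30  78
  Δ^2: 48
The second differences are constant, confirming degree 2.
Interpolating (Newton forward form) and evaluating at s = -2 gives f(-2) = 24.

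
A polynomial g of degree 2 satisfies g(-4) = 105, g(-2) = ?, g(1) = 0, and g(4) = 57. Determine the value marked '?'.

33

The 3 known points determine the degree-2 polynomial uniquely.
Write g(x) = ax^2 + bx + c. Substituting each data point gives a linear system:
  16a - 4b + c = 105
  a + b + c = 0
  16a + 4b + c = 57
Solving the system yields a = 5, b = -6, c = 1.
So g(x) = 5x^2 - 6x + 1.
Then g(-2) = 33.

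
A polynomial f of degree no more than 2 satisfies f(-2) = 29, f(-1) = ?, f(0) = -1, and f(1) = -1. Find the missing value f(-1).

9

The 3 known points determine the degree-2 polynomial uniquely.
Write f(u) = au^2 + bu + c. Substituting each data point gives a linear system:
  4a - 2b + c = 29
  c = -1
  a + b + c = -1
Solving the system yields a = 5, b = -5, c = -1.
So f(u) = 5u^2 - 5u - 1.
Then f(-1) = 9.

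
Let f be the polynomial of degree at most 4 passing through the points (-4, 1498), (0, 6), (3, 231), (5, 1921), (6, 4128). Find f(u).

f(u) = 4u^4 - 6u^3 + 6u^2 + 3u + 6

Using the Lagrange interpolation formula with nodes -4, 0, 3, 5, 6:
  L_0(u) = u(u - 3)(u - 5)(u - 6) / 2520
  L_1(u) = (u + 4)(u - 3)(u - 5)(u - 6) / -360
  L_2(u) = (u + 4)u(u - 5)(u - 6) / 126
  L_3(u) = (u + 4)u(u - 3)(u - 6) / -90
  L_4(u) = (u + 4)u(u - 3)(u - 5) / 180
Then f(u) = 1498·L_0(u) + 6·L_1(u) + 231·L_2(u) + 1921·L_3(u) + 4128·L_4(u).
Expanding and collecting terms gives f(u) = 4u^4 - 6u^3 + 6u^2 + 3u + 6.
Check: f(3) = 231. ✓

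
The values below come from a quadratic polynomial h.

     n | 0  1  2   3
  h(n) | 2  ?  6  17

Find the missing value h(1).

1

The 3 known points determine the degree-2 polynomial uniquely.
Write h(n) = an^2 + bn + c. Substituting each data point gives a linear system:
  c = 2
  4a + 2b + c = 6
  9a + 3b + c = 17
Solving the system yields a = 3, b = -4, c = 2.
So h(n) = 3n^2 - 4n + 2.
Then h(1) = 1.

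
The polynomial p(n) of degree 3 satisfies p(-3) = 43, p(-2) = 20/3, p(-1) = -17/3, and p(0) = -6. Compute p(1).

Forward differences of the values at n = -3, -2, -1, 0:
  p  : 43  20/3  -17/3  -6
  Δ  : -109/3  -37/3  -1/3
  Δ^2: 24  12
  Δ^3: -12
The third differences are constant, confirming degree 3.
Interpolating (Newton forward form) and evaluating at n = 1 gives p(1) = -19/3.

-19/3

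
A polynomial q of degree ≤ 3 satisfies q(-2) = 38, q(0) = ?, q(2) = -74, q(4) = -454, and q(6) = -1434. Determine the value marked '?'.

-6

The 4 known points determine the degree-3 polynomial uniquely.
Write q(u) = au^3 + bu^2 + cu + d. Substituting each data point gives a linear system:
  -8a + 4b - 2c + d = 38
  8a + 4b + 2c + d = -74
  64a + 16b + 4c + d = -454
  216a + 36b + 6c + d = -1434
Solving the system yields a = -6, b = -3, c = -4, d = -6.
So q(u) = -6u^3 - 3u^2 - 4u - 6.
Then q(0) = -6.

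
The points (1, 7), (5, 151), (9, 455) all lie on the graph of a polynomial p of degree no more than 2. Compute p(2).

28

Using the Lagrange interpolation formula with nodes 1, 5, 9:
  L_0(t) = (t - 5)(t - 9) / 32
  L_1(t) = (t - 1)(t - 9) / -16
  L_2(t) = (t - 1)(t - 5) / 32
Then p(t) = 7·L_0(t) + 151·L_1(t) + 455·L_2(t).
Expanding and collecting terms gives p(t) = 5t^2 + 6t - 4.
Evaluating at t = 2: p(2) = 28.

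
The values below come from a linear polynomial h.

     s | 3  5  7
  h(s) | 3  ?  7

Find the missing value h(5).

The 2 known points determine the degree-1 polynomial uniquely.
Write h(s) = as + b. Substituting each data point gives a linear system:
  3a + b = 3
  7a + b = 7
Solving the system yields a = 1, b = 0.
So h(s) = s.
Then h(5) = 5.

5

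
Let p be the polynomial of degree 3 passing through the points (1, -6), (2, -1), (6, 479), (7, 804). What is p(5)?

Write p(t) = at^3 + bt^2 + ct + d. Substituting each data point gives a linear system:
  a + b + c + d = -6
  8a + 4b + 2c + d = -1
  216a + 36b + 6c + d = 479
  343a + 49b + 7c + d = 804
Solving the system yields a = 3, b = -4, c = -4, d = -1.
So p(t) = 3t^3 - 4t^2 - 4t - 1.
Then p(5) = 254.

254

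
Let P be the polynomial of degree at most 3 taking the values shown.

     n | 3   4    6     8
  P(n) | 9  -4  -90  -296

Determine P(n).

P(n) = -n^3 + 3n^2 + 3n

Using the Lagrange interpolation formula with nodes 3, 4, 6, 8:
  L_0(n) = (n - 4)(n - 6)(n - 8) / -15
  L_1(n) = (n - 3)(n - 6)(n - 8) / 8
  L_2(n) = (n - 3)(n - 4)(n - 8) / -12
  L_3(n) = (n - 3)(n - 4)(n - 6) / 40
Then P(n) = 9·L_0(n) - 4·L_1(n) - 90·L_2(n) - 296·L_3(n).
Expanding and collecting terms gives P(n) = -n^3 + 3n^2 + 3n.
Check: P(4) = -4. ✓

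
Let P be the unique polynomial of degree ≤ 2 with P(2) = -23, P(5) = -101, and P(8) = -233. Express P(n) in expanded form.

Write P(n) = an^2 + bn + c. Substituting each data point gives a linear system:
  4a + 2b + c = -23
  25a + 5b + c = -101
  64a + 8b + c = -233
Solving the system yields a = -3, b = -5, c = -1.
So P(n) = -3n² - 5n - 1.
Check: P(5) = -101. ✓

P(n) = -3n^2 - 5n - 1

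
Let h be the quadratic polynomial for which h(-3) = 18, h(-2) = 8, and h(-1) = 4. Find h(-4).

34

Write h(s) = as^2 + bs + c. Substituting each data point gives a linear system:
  9a - 3b + c = 18
  4a - 2b + c = 8
  a - b + c = 4
Solving the system yields a = 3, b = 5, c = 6.
So h(s) = 3s^2 + 5s + 6.
Then h(-4) = 34.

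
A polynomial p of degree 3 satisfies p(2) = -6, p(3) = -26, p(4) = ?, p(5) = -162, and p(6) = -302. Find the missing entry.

On equispaced nodes a degree-3 polynomial has vanishing fourth forward difference, so
  p(2) - 4·p(3) + 6·p(4) - 4·p(5) + p(6) = 0.
Substituting the known values and solving for p(4):
  6·p(4) = -444
  p(4) = -74.

-74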